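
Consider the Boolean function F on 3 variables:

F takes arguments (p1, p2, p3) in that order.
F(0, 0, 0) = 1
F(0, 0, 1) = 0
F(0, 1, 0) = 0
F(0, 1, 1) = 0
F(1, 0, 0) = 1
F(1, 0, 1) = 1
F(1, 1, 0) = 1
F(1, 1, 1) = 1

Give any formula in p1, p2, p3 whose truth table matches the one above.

There are just 3 zero rows: (0,0,1), (0,1,0), (0,1,1). Their minterms are ¬p1·¬p2·p3, ¬p1·p2·¬p3, ¬p1·p2·p3; the OR of those covers precisely the 0-outputs, and negating it yields F.

F(p1, p2, p3) = ~((((~p1 & ~p2) & p3) | ((~p1 & p2) & ~p3)) | ((~p1 & p2) & p3))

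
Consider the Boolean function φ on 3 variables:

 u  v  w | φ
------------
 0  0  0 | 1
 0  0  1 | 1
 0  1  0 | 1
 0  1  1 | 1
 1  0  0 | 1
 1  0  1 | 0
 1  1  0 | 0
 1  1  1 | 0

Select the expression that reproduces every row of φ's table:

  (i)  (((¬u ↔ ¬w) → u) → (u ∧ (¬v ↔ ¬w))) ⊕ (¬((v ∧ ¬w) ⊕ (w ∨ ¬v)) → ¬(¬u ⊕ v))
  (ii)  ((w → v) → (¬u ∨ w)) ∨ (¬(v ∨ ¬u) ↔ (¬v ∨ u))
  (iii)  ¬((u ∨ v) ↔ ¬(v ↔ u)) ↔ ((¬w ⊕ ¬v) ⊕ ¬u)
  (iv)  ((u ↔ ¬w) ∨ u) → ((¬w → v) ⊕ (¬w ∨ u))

(i) fails at (0,0,0): the formula yields 0, φ is 1.
(ii) fails at (1,0,1): the formula yields 1, φ is 0.
(iii) fails at (0,0,0): the formula yields 0, φ is 1.
(iv) is the remaining candidate, and it agrees with φ on all 8 inputs.

iv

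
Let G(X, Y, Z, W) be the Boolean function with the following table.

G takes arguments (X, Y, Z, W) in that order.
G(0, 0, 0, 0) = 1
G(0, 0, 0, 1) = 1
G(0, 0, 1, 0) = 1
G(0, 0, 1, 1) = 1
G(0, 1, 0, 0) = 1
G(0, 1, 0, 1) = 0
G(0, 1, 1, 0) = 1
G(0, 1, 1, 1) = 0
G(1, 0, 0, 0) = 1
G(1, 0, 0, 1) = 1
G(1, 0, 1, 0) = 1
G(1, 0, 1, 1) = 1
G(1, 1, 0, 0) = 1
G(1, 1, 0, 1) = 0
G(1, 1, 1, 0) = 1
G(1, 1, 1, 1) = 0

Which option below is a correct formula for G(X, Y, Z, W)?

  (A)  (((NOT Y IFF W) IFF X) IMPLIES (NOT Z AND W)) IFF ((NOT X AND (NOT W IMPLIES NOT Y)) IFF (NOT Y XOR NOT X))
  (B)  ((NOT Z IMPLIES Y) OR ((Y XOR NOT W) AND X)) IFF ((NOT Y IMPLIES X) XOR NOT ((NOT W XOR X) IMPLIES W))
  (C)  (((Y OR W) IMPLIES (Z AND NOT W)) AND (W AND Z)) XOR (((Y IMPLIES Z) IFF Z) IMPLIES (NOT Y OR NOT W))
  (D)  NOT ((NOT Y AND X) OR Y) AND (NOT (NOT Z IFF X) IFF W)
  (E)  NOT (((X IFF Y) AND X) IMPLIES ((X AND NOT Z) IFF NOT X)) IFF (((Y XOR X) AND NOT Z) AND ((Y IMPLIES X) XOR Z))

(A) disagrees with G on (0,0,0,1) (formula → 0, table → 1); rule it out.
(B) disagrees with G on (0,0,0,0) (formula → 0, table → 1); rule it out.
(D) disagrees with G on (0,0,0,0) (formula → 0, table → 1); rule it out.
(E) disagrees with G on (0,1,0,1) (formula → 1, table → 0); rule it out.
(C) is the remaining candidate, and it agrees with G on all 16 inputs.

C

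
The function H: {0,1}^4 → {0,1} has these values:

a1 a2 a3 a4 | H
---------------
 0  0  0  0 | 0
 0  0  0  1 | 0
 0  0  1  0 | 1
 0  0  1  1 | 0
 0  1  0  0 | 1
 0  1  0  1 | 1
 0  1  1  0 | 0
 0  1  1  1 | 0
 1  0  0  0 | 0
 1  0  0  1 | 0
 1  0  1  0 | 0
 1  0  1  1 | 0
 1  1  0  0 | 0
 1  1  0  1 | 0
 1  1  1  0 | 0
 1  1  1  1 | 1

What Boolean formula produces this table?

Collect the rows where H=1 — (0,0,1,0), (0,1,0,0), (0,1,0,1), (1,1,1,1) — and write one minterm per row: ¬a1·¬a2·a3·¬a4, ¬a1·a2·¬a3·¬a4, ¬a1·a2·¬a3·a4, a1·a2·a3·a4. Their union (logical OR) reproduces the table exactly.

H(a1, a2, a3, a4) = (((((a1' · a2') · a3) · a4') + (((a1' · a2) · a3') · a4')) + (((a1' · a2) · a3') · a4)) + (((a1 · a2) · a3) · a4)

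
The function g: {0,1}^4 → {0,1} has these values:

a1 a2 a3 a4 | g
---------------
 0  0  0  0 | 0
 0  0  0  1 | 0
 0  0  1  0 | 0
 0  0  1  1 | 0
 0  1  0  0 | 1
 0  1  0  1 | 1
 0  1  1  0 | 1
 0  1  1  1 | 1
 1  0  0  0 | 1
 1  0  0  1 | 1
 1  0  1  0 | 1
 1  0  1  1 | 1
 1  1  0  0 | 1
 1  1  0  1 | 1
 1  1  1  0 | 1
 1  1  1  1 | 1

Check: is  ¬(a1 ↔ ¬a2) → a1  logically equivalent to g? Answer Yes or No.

Yes

Test each input against both g and the formula:
  a1=0, a2=0, a3=0, a4=0: formula gives 0, g = 0 ✓
  a1=0, a2=0, a3=0, a4=1: formula gives 0, g = 0 ✓
  a1=0, a2=0, a3=1, a4=0: formula gives 0, g = 0 ✓
  a1=0, a2=0, a3=1, a4=1: formula gives 0, g = 0 ✓
  … (the remaining 12 rows also agree.)
All 16 rows match — the expression computes g exactly.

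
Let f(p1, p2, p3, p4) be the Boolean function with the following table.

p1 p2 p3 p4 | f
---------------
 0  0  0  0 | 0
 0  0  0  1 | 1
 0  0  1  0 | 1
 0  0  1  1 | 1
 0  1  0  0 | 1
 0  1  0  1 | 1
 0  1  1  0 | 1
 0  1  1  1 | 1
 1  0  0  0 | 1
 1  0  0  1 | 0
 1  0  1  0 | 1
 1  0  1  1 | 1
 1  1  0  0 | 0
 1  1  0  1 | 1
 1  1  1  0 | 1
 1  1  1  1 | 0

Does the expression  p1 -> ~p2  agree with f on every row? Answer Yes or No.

No

Test each input against both f and the formula:
  p1=0, p2=0, p3=0, p4=0: formula gives 1, but f = 0 ✗
A single disagreement suffices: at (0,0,0,0) they differ, so the formula does not compute f.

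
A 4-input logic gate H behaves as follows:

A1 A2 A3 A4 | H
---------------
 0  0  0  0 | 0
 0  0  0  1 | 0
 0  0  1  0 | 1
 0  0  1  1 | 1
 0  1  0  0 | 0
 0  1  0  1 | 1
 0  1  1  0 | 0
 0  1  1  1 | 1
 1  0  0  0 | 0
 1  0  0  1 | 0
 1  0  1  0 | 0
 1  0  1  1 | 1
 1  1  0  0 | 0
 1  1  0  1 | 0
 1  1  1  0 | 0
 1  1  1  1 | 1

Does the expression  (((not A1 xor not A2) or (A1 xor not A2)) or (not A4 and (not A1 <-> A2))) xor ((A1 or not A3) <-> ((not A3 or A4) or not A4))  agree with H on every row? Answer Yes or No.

No

Check the formula against H row by row:
  A1=0, A2=0, A3=0, A4=0: formula gives 0, H = 0 ✓
  A1=0, A2=0, A3=0, A4=1: formula gives 0, H = 0 ✓
  A1=0, A2=0, A3=1, A4=0: formula gives 1, H = 1 ✓
  A1=0, A2=0, A3=1, A4=1: formula gives 1, H = 1 ✓
  …
  A1=0, A2=1, A3=0, A4=1: formula gives 0, but H = 1 ✗
Row (0,1,0,1) is a counterexample, so the formula is not equivalent to H.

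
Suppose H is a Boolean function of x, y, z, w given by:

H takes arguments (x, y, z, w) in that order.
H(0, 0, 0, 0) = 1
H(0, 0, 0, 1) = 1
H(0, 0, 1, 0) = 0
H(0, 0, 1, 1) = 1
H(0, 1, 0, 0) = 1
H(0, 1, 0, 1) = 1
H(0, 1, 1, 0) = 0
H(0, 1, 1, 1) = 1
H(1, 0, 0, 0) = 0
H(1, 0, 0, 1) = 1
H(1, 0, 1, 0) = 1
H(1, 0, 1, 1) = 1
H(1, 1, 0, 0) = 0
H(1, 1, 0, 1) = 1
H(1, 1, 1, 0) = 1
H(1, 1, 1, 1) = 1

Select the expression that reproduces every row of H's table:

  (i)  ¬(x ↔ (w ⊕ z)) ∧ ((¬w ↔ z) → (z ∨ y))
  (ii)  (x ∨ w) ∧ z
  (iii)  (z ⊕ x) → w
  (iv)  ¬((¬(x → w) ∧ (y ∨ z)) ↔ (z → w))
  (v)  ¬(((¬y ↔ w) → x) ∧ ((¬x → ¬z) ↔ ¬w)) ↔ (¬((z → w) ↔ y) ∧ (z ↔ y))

iii

(i) disagrees with H on (0,0,0,0) (formula → 0, table → 1); rule it out.
(ii) disagrees with H on (0,0,0,0) (formula → 0, table → 1); rule it out.
(iv) disagrees with H on (1,0,0,0) (formula → 1, table → 0); rule it out.
(v) disagrees with H on (0,0,0,0) (formula → 0, table → 1); rule it out.
Only (iii) survives; checking it on all 16 rows confirms it matches H.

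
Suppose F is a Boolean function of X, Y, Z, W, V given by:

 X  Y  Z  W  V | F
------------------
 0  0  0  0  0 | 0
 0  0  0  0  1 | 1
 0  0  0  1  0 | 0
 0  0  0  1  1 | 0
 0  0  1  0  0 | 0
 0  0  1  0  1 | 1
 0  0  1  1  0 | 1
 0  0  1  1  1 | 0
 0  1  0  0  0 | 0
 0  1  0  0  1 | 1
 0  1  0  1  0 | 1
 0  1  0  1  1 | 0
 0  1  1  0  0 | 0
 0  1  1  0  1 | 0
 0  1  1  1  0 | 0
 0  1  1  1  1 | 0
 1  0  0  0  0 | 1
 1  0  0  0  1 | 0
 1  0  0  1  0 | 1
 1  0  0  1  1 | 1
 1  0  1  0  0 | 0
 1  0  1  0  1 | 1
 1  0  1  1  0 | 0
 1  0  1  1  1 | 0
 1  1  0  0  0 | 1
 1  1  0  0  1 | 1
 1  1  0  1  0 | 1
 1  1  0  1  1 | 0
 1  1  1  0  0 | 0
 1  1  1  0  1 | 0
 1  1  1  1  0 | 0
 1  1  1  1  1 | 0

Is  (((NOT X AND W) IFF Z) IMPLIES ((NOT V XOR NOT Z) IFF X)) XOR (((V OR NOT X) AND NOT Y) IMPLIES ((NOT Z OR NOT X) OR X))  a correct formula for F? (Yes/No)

No

Evaluate (((NOT X AND W) IFF Z) IMPLIES ((NOT V XOR NOT Z) IFF X)) XOR (((V OR NOT X) AND NOT Y) IMPLIES ((NOT Z OR NOT X) OR X)) on each row and compare to F:
  X=0, Y=0, Z=0, W=0, V=0: formula gives 0, F = 0 ✓
  X=0, Y=0, Z=0, W=0, V=1: formula gives 1, F = 1 ✓
  X=0, Y=0, Z=0, W=1, V=0: formula gives 0, F = 0 ✓
  X=0, Y=0, Z=0, W=1, V=1: formula gives 0, F = 0 ✓
  …
  X=0, Y=0, Z=1, W=0, V=1: formula gives 0, but F = 1 ✗
Row (0,0,1,0,1) is a counterexample, so the formula is not equivalent to F.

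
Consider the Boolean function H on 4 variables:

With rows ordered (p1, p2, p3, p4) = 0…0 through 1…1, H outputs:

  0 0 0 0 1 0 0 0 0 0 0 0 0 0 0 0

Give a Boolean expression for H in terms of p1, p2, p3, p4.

H(p1, p2, p3, p4) = ((¬p1 ∧ p2) ∧ ¬p3) ∧ ¬p4

Only row (0,1,0,0) gives 1. That row's minterm ¬p1·p2·¬p3·¬p4 is H directly.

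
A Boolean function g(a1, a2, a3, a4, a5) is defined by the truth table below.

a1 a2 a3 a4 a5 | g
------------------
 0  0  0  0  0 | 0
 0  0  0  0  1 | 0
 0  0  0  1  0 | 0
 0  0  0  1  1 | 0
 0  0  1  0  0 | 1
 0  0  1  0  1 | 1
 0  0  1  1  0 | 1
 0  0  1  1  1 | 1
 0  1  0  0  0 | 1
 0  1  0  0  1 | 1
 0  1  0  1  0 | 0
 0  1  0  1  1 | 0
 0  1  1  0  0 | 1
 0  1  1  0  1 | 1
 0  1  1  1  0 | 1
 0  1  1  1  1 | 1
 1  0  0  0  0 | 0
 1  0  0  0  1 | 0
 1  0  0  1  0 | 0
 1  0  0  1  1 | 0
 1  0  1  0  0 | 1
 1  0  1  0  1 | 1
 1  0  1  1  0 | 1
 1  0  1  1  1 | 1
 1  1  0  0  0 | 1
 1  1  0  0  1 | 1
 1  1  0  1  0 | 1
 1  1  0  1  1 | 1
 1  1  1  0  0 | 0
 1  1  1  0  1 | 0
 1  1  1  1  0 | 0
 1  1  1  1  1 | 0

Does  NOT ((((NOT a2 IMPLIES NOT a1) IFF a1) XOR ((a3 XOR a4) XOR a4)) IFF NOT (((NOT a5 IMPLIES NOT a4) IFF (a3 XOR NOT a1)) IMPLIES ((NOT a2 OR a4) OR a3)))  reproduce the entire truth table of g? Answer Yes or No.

Yes

Check the formula against g row by row:
  a1=0, a2=0, a3=0, a4=0, a5=0: formula gives 0, g = 0 ✓
  a1=0, a2=0, a3=0, a4=0, a5=1: formula gives 0, g = 0 ✓
  a1=0, a2=0, a3=0, a4=1, a5=0: formula gives 0, g = 0 ✓
  a1=0, a2=0, a3=0, a4=1, a5=1: formula gives 0, g = 0 ✓
  … (the remaining 28 rows also agree.)
Every row agrees, so the formula is equivalent.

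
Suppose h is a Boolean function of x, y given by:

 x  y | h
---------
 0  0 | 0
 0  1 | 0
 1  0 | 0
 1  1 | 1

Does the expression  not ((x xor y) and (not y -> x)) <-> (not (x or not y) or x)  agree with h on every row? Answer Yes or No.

Evaluate not ((x xor y) and (not y -> x)) <-> (not (x or not y) or x) on each row and compare to h:
  x=0, y=0: formula gives 0, h = 0 ✓
  x=0, y=1: formula gives 0, h = 0 ✓
  x=1, y=0: formula gives 0, h = 0 ✓
  x=1, y=1: formula gives 1, h = 1 ✓
Every row agrees, so the formula is equivalent.

Yes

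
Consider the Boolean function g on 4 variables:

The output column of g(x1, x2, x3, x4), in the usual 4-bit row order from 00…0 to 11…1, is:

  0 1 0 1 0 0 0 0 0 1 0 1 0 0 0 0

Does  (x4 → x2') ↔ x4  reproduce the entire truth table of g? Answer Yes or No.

Check the formula against g row by row:
  x1=0, x2=0, x3=0, x4=0: formula gives 0, g = 0 ✓
  x1=0, x2=0, x3=0, x4=1: formula gives 1, g = 1 ✓
  x1=0, x2=0, x3=1, x4=0: formula gives 0, g = 0 ✓
  x1=0, x2=0, x3=1, x4=1: formula gives 1, g = 1 ✓
  … (the remaining 12 rows also agree.)
No disagreement on any input; they are logically equivalent.

Yes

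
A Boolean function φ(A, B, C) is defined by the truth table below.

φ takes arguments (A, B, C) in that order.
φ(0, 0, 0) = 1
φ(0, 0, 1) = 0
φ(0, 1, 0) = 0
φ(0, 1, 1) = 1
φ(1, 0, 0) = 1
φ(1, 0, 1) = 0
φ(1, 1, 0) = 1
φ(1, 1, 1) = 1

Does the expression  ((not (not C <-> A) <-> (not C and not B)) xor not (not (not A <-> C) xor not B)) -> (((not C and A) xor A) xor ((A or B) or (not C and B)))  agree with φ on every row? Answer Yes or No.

Check the formula against φ row by row:
  A=0, B=0, C=0: formula gives 1, φ = 1 ✓
  A=0, B=0, C=1: formula gives 0, φ = 0 ✓
  A=0, B=1, C=0: formula gives 1, but φ = 0 ✗
Row (0,1,0) is a counterexample, so the formula is not equivalent to φ.

No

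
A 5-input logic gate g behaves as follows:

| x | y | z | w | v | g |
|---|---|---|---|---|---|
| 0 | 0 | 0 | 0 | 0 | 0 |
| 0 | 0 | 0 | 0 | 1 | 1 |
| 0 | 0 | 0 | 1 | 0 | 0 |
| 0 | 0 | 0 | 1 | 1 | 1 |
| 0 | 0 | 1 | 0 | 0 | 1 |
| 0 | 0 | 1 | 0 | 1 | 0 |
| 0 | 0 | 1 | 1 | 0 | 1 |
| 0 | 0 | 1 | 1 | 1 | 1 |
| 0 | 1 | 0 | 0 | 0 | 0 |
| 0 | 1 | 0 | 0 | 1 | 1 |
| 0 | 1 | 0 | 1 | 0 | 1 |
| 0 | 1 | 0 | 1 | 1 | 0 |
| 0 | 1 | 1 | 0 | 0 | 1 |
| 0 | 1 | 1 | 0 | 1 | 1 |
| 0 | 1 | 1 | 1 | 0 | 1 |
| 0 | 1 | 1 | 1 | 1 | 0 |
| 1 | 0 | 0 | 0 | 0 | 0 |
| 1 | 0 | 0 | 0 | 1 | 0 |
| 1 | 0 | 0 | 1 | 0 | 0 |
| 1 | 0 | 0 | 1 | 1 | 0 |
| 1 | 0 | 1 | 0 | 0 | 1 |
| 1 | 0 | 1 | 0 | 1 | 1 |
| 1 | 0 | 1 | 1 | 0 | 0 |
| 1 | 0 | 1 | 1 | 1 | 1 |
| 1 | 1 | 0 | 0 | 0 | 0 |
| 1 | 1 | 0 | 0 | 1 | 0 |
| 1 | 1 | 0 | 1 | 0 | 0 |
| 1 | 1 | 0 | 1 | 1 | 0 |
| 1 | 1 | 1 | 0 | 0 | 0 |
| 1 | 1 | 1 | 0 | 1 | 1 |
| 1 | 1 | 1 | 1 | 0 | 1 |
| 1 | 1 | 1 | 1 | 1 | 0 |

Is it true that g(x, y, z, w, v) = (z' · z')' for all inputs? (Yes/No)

No

Test each input against both g and the formula:
  x=0, y=0, z=0, w=0, v=0: formula gives 0, g = 0 ✓
  x=0, y=0, z=0, w=0, v=1: formula gives 0, but g = 1 ✗
A single disagreement suffices: at (0,0,0,0,1) they differ, so the formula does not compute g.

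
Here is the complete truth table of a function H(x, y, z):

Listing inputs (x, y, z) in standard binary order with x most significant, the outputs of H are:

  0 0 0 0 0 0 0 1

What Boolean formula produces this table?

The output is 1 only when every input is 1 — the AND of all inputs.

H(x, y, z) = (x ∧ y) ∧ z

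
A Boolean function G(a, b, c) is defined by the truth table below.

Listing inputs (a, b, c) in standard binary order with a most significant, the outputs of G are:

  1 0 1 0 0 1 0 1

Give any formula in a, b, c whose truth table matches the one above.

G(a, b, c) = ((((NOT a AND NOT b) AND NOT c) OR ((NOT a AND b) AND NOT c)) OR ((a AND NOT b) AND c)) OR ((a AND b) AND c)

The 1-rows are (0,0,0), (0,1,0), (1,0,1), (1,1,1). Each contributes one minterm — ¬a·¬b·¬c; ¬a·b·¬c; a·¬b·c; a·b·c — and their disjunction is a sum-of-products form of G.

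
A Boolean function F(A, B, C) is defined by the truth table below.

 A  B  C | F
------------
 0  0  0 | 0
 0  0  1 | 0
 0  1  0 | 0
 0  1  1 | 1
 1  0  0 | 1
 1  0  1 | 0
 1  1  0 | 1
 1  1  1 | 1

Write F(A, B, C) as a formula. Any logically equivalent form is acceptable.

F(A, B, C) = ((((~A & B) & C) | ((A & ~B) & ~C)) | ((A & B) & ~C)) | ((A & B) & C)

F=1 on 4 inputs: (0,1,1), (1,0,0), (1,1,0), (1,1,1). Reading each as a conjunction of literals (¬A·B·C, A·¬B·¬C, A·B·¬C, A·B·C) and taking the OR gives the canonical DNF.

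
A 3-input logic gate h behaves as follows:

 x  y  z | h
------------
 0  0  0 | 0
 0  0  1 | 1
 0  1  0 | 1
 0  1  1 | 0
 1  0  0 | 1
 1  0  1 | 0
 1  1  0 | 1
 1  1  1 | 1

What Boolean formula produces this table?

h is 0 on only 3 rows — (0,0,0), (0,1,1), (1,0,1). Writing each as a minterm (¬x·¬y·¬z, ¬x·y·z, x·¬y·z) and OR-ing them characterizes exactly where h=0, so h is the negation of that disjunction.

h(x, y, z) = NOT ((((NOT x AND NOT y) AND NOT z) OR ((NOT x AND y) AND z)) OR ((x AND NOT y) AND z))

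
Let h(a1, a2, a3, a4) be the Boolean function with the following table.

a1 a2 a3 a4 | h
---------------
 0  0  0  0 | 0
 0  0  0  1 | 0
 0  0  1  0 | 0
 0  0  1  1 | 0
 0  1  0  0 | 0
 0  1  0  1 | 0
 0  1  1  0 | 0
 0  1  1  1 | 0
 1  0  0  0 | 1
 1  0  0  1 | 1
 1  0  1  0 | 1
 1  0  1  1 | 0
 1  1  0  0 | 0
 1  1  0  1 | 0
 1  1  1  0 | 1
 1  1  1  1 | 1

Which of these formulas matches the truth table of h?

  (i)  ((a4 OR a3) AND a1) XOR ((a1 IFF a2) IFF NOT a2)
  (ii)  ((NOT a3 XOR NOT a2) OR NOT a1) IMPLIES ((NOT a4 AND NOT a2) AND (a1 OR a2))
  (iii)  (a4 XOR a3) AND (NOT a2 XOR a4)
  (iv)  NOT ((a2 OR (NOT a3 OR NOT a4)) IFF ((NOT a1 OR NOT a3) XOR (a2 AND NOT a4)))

(i) disagrees with h on (0,0,0,0) (formula → 1, table → 0); rule it out.
(iii) disagrees with h on (0,0,1,0) (formula → 1, table → 0); rule it out.
(iv) disagrees with h on (0,0,1,1) (formula → 1, table → 0); rule it out.
That leaves (ii). Evaluating it on every row reproduces the table of h exactly.

ii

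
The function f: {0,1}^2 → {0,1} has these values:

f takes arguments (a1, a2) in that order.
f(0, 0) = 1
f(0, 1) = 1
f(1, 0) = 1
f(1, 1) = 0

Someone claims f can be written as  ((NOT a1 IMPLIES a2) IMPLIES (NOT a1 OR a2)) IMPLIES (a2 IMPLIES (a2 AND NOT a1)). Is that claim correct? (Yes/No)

Yes

Test each input against both f and the formula:
  a1=0, a2=0: formula gives 1, f = 1 ✓
  a1=0, a2=1: formula gives 1, f = 1 ✓
  a1=1, a2=0: formula gives 1, f = 1 ✓
  a1=1, a2=1: formula gives 0, f = 0 ✓
Every row agrees, so the formula is equivalent.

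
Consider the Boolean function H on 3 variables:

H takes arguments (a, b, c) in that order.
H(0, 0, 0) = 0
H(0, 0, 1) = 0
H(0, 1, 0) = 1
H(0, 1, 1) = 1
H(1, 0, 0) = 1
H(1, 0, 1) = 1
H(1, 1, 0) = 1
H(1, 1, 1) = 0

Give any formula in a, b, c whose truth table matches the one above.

The 0-rows are (0,0,0), (0,0,1), (1,1,1). Take each as a conjunction (¬a·¬b·¬c, ¬a·¬b·c, a·b·c), form their disjunction, and complement — that gives a formula that is 1 everywhere H is.

H(a, b, c) = NOT ((((NOT a AND NOT b) AND NOT c) OR ((NOT a AND NOT b) AND c)) OR ((a AND b) AND c))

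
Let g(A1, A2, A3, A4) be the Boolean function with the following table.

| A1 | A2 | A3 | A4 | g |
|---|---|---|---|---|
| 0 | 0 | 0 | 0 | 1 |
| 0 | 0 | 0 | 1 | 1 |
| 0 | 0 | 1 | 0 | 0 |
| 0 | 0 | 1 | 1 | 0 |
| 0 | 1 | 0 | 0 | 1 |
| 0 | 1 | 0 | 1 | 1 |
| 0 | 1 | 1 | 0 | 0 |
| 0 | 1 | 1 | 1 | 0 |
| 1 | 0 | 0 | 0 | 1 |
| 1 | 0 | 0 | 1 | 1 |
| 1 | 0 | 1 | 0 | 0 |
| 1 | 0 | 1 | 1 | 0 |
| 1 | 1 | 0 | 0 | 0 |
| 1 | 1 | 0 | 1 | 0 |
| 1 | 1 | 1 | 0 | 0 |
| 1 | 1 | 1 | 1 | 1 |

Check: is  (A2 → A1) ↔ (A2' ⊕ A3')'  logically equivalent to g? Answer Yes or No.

Evaluate (A2 → A1) ↔ (A2' ⊕ A3')' on each row and compare to g:
  A1=0, A2=0, A3=0, A4=0: formula gives 1, g = 1 ✓
  A1=0, A2=0, A3=0, A4=1: formula gives 1, g = 1 ✓
  A1=0, A2=0, A3=1, A4=0: formula gives 0, g = 0 ✓
  A1=0, A2=0, A3=1, A4=1: formula gives 0, g = 0 ✓
  …
  A1=1, A2=1, A3=1, A4=0: formula gives 1, but g = 0 ✗
Row (1,1,1,0) is a counterexample, so the formula is not equivalent to g.

No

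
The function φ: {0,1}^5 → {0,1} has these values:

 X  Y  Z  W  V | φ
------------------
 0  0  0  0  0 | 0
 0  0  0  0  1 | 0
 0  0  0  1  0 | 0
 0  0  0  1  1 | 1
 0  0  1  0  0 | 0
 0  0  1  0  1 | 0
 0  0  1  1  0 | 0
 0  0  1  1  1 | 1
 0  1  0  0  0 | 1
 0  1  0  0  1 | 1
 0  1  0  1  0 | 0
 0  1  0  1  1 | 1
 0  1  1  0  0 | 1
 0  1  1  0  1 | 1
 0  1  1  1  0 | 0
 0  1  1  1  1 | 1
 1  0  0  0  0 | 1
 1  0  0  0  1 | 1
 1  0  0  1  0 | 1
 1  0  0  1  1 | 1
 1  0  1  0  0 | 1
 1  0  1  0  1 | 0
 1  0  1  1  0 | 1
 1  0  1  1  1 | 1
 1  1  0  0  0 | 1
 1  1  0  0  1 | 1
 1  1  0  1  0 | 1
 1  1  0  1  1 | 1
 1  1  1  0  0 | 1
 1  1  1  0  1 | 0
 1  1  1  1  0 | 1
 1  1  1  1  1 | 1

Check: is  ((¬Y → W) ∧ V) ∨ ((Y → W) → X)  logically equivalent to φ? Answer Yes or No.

No

Check the formula against φ row by row:
  X=0, Y=0, Z=0, W=0, V=0: formula gives 0, φ = 0 ✓
  X=0, Y=0, Z=0, W=0, V=1: formula gives 0, φ = 0 ✓
  X=0, Y=0, Z=0, W=1, V=0: formula gives 0, φ = 0 ✓
  X=0, Y=0, Z=0, W=1, V=1: formula gives 1, φ = 1 ✓
  …
  X=1, Y=0, Z=1, W=0, V=1: formula gives 1, but φ = 0 ✗
Since they disagree at (1,0,1,0,1), the expression is not a correct formula for φ.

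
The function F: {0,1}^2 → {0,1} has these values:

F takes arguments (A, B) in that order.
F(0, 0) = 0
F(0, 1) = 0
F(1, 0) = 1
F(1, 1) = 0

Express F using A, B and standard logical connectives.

F(A, B) = A & ~B

1 only at (1,0): A AND NOT B.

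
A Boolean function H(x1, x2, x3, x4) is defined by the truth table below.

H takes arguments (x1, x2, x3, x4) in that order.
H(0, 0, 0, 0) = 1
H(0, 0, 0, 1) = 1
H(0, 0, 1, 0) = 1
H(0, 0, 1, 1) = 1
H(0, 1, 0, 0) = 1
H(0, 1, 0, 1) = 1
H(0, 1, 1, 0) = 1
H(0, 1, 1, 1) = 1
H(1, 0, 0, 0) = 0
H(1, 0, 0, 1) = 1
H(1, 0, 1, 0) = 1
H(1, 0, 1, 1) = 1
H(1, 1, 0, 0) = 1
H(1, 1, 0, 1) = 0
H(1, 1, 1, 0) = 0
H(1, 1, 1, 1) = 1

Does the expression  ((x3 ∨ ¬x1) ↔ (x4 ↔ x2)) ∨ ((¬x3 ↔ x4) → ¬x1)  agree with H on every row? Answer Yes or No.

Check the formula against H row by row:
  x1=0, x2=0, x3=0, x4=0: formula gives 1, H = 1 ✓
  x1=0, x2=0, x3=0, x4=1: formula gives 1, H = 1 ✓
  x1=0, x2=0, x3=1, x4=0: formula gives 1, H = 1 ✓
  x1=0, x2=0, x3=1, x4=1: formula gives 1, H = 1 ✓
  …
  x1=1, x2=0, x3=0, x4=0: formula gives 1, but H = 0 ✗
Row (1,0,0,0) is a counterexample, so the formula is not equivalent to H.

No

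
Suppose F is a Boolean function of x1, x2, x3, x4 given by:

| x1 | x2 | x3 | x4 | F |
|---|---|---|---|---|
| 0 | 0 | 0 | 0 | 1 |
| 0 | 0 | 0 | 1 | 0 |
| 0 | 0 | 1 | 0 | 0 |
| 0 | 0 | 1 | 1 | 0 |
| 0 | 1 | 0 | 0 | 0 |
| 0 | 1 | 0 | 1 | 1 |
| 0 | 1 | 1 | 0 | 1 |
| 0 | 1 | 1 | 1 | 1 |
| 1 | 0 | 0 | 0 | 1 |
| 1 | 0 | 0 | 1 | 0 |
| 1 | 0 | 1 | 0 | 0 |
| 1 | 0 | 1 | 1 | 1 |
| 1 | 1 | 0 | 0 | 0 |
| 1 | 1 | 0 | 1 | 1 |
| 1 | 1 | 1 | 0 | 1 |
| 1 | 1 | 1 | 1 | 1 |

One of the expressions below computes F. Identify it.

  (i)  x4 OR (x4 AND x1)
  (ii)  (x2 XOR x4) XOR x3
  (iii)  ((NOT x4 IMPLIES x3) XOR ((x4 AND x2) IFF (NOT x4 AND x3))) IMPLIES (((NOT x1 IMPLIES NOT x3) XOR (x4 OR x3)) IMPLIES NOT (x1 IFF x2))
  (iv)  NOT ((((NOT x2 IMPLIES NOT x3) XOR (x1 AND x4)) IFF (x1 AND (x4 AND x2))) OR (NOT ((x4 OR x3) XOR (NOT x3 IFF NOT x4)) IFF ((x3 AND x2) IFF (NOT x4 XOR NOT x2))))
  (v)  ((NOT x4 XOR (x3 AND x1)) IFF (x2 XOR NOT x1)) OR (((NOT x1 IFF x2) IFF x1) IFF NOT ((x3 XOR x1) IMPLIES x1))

(i) fails at (0,0,0,0): the formula yields 0, F is 1.
(ii) fails at (0,0,0,0): the formula yields 0, F is 1.
(iii) fails at (0,0,0,0): the formula yields 0, F is 1.
(v) fails at (0,0,1,0): the formula yields 1, F is 0.
That leaves (iv). Evaluating it on every row reproduces the table of F exactly.

iv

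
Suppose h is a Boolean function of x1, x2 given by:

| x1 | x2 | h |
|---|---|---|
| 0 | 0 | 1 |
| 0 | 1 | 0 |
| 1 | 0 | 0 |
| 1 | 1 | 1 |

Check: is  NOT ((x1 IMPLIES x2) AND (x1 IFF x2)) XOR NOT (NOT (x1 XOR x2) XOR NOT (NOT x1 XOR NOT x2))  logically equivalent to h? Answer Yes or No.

Yes

Check the formula against h row by row:
  x1=0, x2=0: formula gives 1, h = 1 ✓
  x1=0, x2=1: formula gives 0, h = 0 ✓
  x1=1, x2=0: formula gives 0, h = 0 ✓
  x1=1, x2=1: formula gives 1, h = 1 ✓
All 4 rows match — the expression computes h exactly.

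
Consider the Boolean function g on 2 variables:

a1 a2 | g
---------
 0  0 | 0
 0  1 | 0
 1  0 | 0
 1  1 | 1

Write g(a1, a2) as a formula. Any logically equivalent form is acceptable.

g(a1, a2) = a1 ∧ a2

Only row (1,1) gives 1. That row's minterm a1·a2 is g directly.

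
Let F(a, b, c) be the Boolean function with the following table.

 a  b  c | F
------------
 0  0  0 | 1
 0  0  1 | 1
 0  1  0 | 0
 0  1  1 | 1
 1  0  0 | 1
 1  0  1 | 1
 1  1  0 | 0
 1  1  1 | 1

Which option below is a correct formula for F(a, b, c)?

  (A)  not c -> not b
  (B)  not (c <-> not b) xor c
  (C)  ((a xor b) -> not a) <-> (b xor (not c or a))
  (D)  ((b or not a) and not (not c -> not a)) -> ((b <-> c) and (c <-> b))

A

(B) disagrees with F on (0,1,1) (formula → 0, table → 1); rule it out.
(C) disagrees with F on (0,0,1) (formula → 0, table → 1); rule it out.
(D) disagrees with F on (0,1,0) (formula → 1, table → 0); rule it out.
That leaves (A). Evaluating it on every row reproduces the table of F exactly.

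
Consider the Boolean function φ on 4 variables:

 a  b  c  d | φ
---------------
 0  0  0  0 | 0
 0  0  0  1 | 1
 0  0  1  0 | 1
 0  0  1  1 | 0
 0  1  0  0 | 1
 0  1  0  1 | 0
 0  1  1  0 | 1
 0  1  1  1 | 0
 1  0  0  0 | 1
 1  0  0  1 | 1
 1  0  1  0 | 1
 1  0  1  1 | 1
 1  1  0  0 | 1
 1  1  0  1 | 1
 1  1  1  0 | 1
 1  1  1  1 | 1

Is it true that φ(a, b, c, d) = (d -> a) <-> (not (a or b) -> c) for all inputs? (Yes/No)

Test each input against both φ and the formula:
  a=0, b=0, c=0, d=0: formula gives 0, φ = 0 ✓
  a=0, b=0, c=0, d=1: formula gives 1, φ = 1 ✓
  a=0, b=0, c=1, d=0: formula gives 1, φ = 1 ✓
  a=0, b=0, c=1, d=1: formula gives 0, φ = 0 ✓
  … (the remaining 12 rows also agree.)
All 16 rows match — the expression computes φ exactly.

Yes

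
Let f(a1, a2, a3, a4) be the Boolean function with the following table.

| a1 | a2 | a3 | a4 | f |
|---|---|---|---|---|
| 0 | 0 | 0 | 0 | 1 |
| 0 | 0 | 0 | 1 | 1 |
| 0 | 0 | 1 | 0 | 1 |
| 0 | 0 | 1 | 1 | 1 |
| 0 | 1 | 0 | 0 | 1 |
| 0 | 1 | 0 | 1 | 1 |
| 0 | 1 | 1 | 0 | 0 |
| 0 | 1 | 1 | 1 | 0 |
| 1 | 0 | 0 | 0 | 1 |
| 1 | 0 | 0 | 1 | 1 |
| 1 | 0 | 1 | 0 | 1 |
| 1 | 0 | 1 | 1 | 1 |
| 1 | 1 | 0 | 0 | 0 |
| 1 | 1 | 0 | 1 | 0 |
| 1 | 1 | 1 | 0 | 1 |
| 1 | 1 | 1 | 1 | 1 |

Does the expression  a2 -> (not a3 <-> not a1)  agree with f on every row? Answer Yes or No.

Yes

Evaluate a2 -> (not a3 <-> not a1) on each row and compare to f:
  a1=0, a2=0, a3=0, a4=0: formula gives 1, f = 1 ✓
  a1=0, a2=0, a3=0, a4=1: formula gives 1, f = 1 ✓
  a1=0, a2=0, a3=1, a4=0: formula gives 1, f = 1 ✓
  a1=0, a2=0, a3=1, a4=1: formula gives 1, f = 1 ✓
  … (the remaining 12 rows also agree.)
All 16 rows match — the expression computes f exactly.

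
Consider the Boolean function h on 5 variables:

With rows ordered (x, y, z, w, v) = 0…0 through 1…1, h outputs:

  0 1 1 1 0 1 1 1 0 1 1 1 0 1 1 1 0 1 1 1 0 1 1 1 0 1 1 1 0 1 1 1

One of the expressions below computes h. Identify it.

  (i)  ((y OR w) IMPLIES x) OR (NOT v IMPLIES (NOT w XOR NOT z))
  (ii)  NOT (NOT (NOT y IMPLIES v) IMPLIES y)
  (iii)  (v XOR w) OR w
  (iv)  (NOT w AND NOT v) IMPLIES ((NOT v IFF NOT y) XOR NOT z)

(i): at (0,0,0,0,0) it gives 1, but h = 0 — eliminated.
(ii): at (0,0,0,0,0) it gives 1, but h = 0 — eliminated.
(iv): at (0,0,1,0,0) it gives 1, but h = 0 — eliminated.
(iii) is the remaining candidate, and it agrees with h on all 32 inputs.

iii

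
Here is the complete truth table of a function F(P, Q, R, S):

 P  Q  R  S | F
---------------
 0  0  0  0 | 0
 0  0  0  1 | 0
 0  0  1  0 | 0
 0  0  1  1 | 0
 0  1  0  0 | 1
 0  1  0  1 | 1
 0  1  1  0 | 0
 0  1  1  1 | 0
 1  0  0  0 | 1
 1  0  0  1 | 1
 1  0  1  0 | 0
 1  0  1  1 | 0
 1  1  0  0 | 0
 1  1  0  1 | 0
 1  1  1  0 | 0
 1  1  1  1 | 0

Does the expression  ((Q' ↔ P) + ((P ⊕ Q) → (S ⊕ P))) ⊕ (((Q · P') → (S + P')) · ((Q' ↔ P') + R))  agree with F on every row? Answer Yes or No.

Evaluate ((Q' ↔ P) + ((P ⊕ Q) → (S ⊕ P))) ⊕ (((Q · P') → (S + P')) · ((Q' ↔ P') + R)) on each row and compare to F:
  P=0, Q=0, R=0, S=0: formula gives 0, F = 0 ✓
  P=0, Q=0, R=0, S=1: formula gives 0, F = 0 ✓
  P=0, Q=0, R=1, S=0: formula gives 0, F = 0 ✓
  P=0, Q=0, R=1, S=1: formula gives 0, F = 0 ✓
  … (the remaining 12 rows also agree.)
Every row agrees, so the formula is equivalent.

Yes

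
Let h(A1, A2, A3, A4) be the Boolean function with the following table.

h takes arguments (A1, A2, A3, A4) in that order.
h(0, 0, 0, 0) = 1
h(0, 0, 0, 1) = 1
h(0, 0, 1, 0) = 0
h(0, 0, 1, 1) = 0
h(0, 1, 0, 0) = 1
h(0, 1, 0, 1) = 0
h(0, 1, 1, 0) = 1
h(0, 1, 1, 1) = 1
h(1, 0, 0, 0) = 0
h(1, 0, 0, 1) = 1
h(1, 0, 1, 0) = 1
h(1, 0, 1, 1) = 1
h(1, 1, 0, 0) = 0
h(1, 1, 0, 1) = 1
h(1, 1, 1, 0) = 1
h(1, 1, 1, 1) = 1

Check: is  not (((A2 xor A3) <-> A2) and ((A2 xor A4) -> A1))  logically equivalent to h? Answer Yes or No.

No

Check the formula against h row by row:
  A1=0, A2=0, A3=0, A4=0: formula gives 0, but h = 1 ✗
A single disagreement suffices: at (0,0,0,0) they differ, so the formula does not compute h.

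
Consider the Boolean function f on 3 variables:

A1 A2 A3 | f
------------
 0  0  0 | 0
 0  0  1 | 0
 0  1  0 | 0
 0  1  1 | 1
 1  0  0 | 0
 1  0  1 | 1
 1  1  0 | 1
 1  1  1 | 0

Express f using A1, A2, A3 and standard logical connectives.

Collect the rows where f=1 — (0,1,1), (1,0,1), (1,1,0) — and write one minterm per row: ¬A1·A2·A3, A1·¬A2·A3, A1·A2·¬A3. Their union (logical OR) reproduces the table exactly.

f(A1, A2, A3) = (((¬A1 ∧ A2) ∧ A3) ∨ ((A1 ∧ ¬A2) ∧ A3)) ∨ ((A1 ∧ A2) ∧ ¬A3)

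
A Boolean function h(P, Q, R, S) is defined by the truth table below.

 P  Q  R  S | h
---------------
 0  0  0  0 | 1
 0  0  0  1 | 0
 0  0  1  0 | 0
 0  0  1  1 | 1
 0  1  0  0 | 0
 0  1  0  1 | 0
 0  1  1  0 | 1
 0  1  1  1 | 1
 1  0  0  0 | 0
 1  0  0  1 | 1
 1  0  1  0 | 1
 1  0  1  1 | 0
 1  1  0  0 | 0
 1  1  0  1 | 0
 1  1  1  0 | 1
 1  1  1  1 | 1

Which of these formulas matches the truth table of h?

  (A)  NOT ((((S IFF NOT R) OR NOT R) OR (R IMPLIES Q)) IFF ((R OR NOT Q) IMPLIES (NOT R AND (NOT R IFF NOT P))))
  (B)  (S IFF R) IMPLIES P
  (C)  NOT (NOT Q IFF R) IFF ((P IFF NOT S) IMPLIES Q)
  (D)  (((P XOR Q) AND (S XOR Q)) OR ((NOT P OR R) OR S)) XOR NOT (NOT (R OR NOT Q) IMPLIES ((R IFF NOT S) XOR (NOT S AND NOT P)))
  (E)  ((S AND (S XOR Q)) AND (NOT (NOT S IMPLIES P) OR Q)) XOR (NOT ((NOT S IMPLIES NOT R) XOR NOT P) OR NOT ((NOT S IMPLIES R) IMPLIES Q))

C

(A): at (0,0,0,0) it gives 0, but h = 1 — eliminated.
(B): at (0,0,0,0) it gives 0, but h = 1 — eliminated.
(D): at (0,0,0,1) it gives 1, but h = 0 — eliminated.
(E): at (0,0,0,1) it gives 1, but h = 0 — eliminated.
That leaves (C). Evaluating it on every row reproduces the table of h exactly.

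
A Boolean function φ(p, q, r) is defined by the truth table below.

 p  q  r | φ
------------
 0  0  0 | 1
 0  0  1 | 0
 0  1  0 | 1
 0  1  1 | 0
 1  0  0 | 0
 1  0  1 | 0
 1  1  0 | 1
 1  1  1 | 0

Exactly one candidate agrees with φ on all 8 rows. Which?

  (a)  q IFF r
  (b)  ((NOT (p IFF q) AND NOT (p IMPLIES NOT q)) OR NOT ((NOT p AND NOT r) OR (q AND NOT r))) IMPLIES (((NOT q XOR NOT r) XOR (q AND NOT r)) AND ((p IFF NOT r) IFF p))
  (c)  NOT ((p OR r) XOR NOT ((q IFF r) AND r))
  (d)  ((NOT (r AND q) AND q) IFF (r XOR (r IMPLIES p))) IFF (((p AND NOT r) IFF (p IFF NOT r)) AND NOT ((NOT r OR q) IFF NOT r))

(a) disagrees with φ on (0,1,0) (formula → 0, table → 1); rule it out.
(c) disagrees with φ on (0,0,0) (formula → 0, table → 1); rule it out.
(d) disagrees with φ on (0,0,1) (formula → 1, table → 0); rule it out.
Only (b) survives; checking it on all 8 rows confirms it matches φ.

b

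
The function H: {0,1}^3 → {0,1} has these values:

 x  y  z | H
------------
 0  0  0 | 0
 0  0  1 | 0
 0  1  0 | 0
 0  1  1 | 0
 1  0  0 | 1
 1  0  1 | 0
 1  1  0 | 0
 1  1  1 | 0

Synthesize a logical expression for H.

H(x, y, z) = (x ∧ ¬y) ∧ ¬z

H is 1 on exactly one input, (1,0,0), whose minterm is x·¬y·¬z. So H is just that conjunction.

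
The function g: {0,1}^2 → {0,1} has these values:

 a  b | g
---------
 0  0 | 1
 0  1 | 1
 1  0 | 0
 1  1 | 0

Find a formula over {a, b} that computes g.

The output is the negation of a.

g(a, b) = NOT a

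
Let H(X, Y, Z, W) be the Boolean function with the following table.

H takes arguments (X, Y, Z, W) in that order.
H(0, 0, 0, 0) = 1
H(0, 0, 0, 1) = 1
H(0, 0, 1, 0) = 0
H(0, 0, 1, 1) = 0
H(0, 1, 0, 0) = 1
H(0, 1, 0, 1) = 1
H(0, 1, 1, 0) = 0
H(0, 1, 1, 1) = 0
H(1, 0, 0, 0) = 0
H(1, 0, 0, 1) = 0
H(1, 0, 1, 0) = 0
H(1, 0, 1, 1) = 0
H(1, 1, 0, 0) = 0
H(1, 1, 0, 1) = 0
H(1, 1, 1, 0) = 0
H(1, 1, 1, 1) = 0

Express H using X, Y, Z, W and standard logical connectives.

Collect the rows where H=1 — (0,0,0,0), (0,0,0,1), (0,1,0,0), (0,1,0,1) — and write one minterm per row: ¬X·¬Y·¬Z·¬W, ¬X·¬Y·¬Z·W, ¬X·Y·¬Z·¬W, ¬X·Y·¬Z·W. Their union (logical OR) reproduces the table exactly.

H(X, Y, Z, W) = (((((X' · Y') · Z') · W') + (((X' · Y') · Z') · W)) + (((X' · Y) · Z') · W')) + (((X' · Y) · Z') · W)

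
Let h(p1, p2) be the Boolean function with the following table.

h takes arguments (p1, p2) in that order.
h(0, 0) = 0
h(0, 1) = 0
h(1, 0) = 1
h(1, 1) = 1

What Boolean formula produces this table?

The output simply equals p1.

h(p1, p2) = p1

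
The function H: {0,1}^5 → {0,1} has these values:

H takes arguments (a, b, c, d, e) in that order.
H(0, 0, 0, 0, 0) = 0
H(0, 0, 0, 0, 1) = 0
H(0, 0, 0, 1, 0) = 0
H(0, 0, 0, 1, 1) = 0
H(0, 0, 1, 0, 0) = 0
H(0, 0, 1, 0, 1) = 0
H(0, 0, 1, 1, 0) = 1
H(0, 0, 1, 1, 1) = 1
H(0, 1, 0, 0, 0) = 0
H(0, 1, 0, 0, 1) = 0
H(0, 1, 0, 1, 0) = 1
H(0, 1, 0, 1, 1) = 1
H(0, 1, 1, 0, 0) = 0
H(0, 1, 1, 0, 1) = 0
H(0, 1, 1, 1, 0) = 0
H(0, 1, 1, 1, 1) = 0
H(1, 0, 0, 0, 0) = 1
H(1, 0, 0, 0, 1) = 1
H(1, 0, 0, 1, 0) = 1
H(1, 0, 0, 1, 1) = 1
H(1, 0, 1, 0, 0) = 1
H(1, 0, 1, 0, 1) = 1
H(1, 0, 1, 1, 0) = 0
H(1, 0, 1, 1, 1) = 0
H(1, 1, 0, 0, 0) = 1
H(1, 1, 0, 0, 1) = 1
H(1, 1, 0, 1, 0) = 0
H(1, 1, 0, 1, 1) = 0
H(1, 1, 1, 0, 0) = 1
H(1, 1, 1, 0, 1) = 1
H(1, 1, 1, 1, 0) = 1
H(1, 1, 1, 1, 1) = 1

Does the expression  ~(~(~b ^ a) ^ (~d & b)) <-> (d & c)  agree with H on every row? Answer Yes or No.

Evaluate ~(~(~b ^ a) ^ (~d & b)) <-> (d & c) on each row and compare to H:
  a=0, b=0, c=0, d=0, e=0: formula gives 0, H = 0 ✓
  a=0, b=0, c=0, d=0, e=1: formula gives 0, H = 0 ✓
  a=0, b=0, c=0, d=1, e=0: formula gives 0, H = 0 ✓
  a=0, b=0, c=0, d=1, e=1: formula gives 0, H = 0 ✓
  …and likewise for the remaining 28 rows.
No disagreement on any input; they are logically equivalent.

Yes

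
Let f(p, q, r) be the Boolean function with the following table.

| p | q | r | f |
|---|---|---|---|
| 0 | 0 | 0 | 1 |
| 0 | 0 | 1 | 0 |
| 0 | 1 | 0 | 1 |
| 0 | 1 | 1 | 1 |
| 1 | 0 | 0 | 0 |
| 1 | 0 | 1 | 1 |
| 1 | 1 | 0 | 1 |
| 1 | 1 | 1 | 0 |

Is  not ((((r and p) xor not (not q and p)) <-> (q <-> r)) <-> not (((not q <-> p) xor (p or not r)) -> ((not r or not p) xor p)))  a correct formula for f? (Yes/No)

Test each input against both f and the formula:
  p=0, q=0, r=0: formula gives 1, f = 1 ✓
  p=0, q=0, r=1: formula gives 0, f = 0 ✓
  p=0, q=1, r=0: formula gives 0, but f = 1 ✗
Since they disagree at (0,1,0), the expression is not a correct formula for f.

No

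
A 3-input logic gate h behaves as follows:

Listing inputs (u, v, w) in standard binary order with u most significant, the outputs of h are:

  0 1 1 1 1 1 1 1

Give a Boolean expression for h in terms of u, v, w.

The output is 1 whenever at least one input is 1 — the OR of all inputs.

h(u, v, w) = (u | v) | w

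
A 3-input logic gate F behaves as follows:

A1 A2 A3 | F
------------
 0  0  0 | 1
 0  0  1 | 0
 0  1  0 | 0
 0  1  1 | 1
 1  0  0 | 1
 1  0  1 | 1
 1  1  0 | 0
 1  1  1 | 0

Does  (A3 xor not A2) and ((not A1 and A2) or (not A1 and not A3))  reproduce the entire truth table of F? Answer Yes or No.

No

Evaluate (A3 xor not A2) and ((not A1 and A2) or (not A1 and not A3)) on each row and compare to F:
  A1=0, A2=0, A3=0: formula gives 1, F = 1 ✓
  A1=0, A2=0, A3=1: formula gives 0, F = 0 ✓
  A1=0, A2=1, A3=0: formula gives 0, F = 0 ✓
  A1=0, A2=1, A3=1: formula gives 1, F = 1 ✓
  A1=1, A2=0, A3=0: formula gives 0, but F = 1 ✗
A single disagreement suffices: at (1,0,0) they differ, so the formula does not compute F.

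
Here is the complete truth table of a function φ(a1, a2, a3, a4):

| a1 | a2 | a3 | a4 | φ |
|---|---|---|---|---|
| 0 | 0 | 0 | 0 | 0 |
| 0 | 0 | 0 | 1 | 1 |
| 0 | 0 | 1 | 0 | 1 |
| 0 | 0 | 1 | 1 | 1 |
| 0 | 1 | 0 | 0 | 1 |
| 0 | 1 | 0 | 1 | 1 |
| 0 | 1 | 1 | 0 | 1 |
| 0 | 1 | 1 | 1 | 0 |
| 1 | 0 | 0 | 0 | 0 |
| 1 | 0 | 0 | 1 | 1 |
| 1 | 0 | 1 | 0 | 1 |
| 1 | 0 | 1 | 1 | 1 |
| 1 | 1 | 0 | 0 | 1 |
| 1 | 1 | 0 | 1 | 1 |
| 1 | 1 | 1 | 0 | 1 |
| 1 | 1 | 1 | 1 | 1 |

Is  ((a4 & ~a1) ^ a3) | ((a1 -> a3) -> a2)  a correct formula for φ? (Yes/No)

Check the formula against φ row by row:
  a1=0, a2=0, a3=0, a4=0: formula gives 0, φ = 0 ✓
  a1=0, a2=0, a3=0, a4=1: formula gives 1, φ = 1 ✓
  a1=0, a2=0, a3=1, a4=0: formula gives 1, φ = 1 ✓
  a1=0, a2=0, a3=1, a4=1: formula gives 0, but φ = 1 ✗
Row (0,0,1,1) is a counterexample, so the formula is not equivalent to φ.

No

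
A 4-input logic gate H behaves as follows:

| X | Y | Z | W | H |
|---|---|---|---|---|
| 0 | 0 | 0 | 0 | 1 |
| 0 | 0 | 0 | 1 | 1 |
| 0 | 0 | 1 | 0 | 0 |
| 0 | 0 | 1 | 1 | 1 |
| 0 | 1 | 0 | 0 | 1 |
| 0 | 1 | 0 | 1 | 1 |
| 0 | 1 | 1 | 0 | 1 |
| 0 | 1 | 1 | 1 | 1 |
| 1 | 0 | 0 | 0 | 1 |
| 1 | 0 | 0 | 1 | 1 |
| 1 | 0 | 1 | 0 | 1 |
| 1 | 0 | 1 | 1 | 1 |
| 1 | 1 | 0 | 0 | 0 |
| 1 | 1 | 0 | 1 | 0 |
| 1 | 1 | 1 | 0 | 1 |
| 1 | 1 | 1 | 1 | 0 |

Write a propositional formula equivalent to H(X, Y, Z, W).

H(X, Y, Z, W) = not ((((((not X and not Y) and Z) and not W) or (((X and Y) and not Z) and not W)) or (((X and Y) and not Z) and W)) or (((X and Y) and Z) and W))

There are just 4 zero rows: (0,0,1,0), (1,1,0,0), (1,1,0,1), (1,1,1,1). Their minterms are ¬X·¬Y·Z·¬W, X·Y·¬Z·¬W, X·Y·¬Z·W, X·Y·Z·W; the OR of those covers precisely the 0-outputs, and negating it yields H.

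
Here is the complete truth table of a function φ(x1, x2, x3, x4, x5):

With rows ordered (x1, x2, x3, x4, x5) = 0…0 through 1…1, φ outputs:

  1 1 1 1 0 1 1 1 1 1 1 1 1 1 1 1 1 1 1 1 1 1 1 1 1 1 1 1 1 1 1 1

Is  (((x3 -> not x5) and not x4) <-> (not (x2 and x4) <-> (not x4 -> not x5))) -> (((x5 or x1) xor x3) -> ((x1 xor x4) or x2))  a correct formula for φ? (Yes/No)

Evaluate (((x3 -> not x5) and not x4) <-> (not (x2 and x4) <-> (not x4 -> not x5))) -> (((x5 or x1) xor x3) -> ((x1 xor x4) or x2)) on each row and compare to φ:
  x1=0, x2=0, x3=0, x4=0, x5=0: formula gives 1, φ = 1 ✓
  x1=0, x2=0, x3=0, x4=0, x5=1: formula gives 1, φ = 1 ✓
  x1=0, x2=0, x3=0, x4=1, x5=0: formula gives 1, φ = 1 ✓
  x1=0, x2=0, x3=0, x4=1, x5=1: formula gives 1, φ = 1 ✓
  … (the remaining 28 rows also agree.)
No disagreement on any input; they are logically equivalent.

Yes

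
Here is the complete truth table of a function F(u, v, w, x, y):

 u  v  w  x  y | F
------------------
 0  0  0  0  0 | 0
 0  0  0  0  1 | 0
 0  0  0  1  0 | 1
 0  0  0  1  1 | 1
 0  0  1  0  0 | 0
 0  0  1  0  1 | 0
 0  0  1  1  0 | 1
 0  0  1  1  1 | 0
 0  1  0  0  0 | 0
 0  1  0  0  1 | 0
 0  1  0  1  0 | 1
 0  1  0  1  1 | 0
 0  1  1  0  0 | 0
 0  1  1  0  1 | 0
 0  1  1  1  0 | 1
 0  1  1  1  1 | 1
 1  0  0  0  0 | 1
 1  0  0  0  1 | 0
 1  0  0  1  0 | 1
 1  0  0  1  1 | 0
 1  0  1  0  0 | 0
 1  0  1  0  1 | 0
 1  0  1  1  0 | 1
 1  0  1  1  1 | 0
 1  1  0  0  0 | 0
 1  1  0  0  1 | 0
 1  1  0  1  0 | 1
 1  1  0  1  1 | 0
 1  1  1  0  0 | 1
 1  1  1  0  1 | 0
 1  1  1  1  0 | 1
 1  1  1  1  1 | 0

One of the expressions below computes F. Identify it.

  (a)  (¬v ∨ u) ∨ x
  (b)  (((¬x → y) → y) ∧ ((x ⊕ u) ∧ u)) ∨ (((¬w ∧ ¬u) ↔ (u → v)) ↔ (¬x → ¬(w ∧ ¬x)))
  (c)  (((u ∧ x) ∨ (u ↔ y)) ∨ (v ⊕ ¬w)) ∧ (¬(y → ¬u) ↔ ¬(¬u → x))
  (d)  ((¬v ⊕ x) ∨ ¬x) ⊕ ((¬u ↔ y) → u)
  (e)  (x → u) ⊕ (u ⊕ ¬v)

(a): at (0,0,0,0,0) it gives 1, but F = 0 — eliminated.
(b): at (0,0,0,0,0) it gives 1, but F = 0 — eliminated.
(d): at (0,0,0,0,1) it gives 1, but F = 0 — eliminated.
(e): at (0,0,1,1,1) it gives 1, but F = 0 — eliminated.
Only (c) survives; checking it on all 32 rows confirms it matches F.

c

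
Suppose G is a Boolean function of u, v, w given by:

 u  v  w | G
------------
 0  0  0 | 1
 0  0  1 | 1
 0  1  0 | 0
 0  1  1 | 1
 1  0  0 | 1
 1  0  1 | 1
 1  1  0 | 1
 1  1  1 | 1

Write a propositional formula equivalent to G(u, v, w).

Only row (0,1,0) gives 0. So G is 1 everywhere except there — the complement of the minterm ¬u·v·¬w.

G(u, v, w) = not ((not u and v) and not w)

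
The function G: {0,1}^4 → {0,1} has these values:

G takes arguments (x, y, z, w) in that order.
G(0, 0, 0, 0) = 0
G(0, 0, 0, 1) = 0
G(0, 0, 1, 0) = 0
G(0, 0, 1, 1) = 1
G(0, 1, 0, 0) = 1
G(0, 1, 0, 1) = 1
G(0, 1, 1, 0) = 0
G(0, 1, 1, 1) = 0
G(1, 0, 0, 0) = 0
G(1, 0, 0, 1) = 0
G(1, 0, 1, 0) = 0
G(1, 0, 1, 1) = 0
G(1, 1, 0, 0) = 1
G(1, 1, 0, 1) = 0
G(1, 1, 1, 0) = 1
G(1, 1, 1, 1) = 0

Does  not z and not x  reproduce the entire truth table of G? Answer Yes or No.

No

Evaluate not z and not x on each row and compare to G:
  x=0, y=0, z=0, w=0: formula gives 1, but G = 0 ✗
Since they disagree at (0,0,0,0), the expression is not a correct formula for G.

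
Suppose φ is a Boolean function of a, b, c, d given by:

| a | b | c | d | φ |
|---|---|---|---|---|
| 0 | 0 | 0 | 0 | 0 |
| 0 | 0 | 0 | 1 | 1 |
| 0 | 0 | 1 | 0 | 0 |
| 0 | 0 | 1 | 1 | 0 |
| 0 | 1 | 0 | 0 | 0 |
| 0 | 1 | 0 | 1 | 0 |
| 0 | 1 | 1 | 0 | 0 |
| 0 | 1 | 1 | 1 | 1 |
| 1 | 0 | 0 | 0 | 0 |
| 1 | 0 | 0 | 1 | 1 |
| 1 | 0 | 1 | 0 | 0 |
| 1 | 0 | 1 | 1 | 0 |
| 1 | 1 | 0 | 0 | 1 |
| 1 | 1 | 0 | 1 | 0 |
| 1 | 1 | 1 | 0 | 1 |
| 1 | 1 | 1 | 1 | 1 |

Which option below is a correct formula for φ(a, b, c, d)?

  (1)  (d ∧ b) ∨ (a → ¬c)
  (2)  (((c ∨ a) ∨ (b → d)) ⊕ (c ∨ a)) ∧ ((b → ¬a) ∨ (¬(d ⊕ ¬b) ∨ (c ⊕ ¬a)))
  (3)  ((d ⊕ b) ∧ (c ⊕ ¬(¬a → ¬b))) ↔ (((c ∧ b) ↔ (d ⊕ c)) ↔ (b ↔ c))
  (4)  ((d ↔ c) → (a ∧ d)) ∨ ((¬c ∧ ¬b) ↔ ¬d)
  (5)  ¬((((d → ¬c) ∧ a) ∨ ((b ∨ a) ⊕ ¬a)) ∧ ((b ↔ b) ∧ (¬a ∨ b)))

3

(1) disagrees with φ on (0,0,0,0) (formula → 1, table → 0); rule it out.
(2) disagrees with φ on (0,0,0,0) (formula → 1, table → 0); rule it out.
(4) disagrees with φ on (0,0,0,0) (formula → 1, table → 0); rule it out.
(5) disagrees with φ on (0,0,0,1) (formula → 0, table → 1); rule it out.
Only (3) survives; checking it on all 16 rows confirms it matches φ.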